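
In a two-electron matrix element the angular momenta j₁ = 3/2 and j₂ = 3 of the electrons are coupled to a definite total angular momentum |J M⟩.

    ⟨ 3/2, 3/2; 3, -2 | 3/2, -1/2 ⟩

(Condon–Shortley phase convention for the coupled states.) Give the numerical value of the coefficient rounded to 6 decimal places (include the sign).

triangle: 3!*0!*3!/7! = 36/5040
(j±m)!: 3!*0!*1!*5!*1!*2! = 1440
prefactor² = (2J+1)*Δ*N² = 288/7
  k=0: +1/(0!*3!*0!*1!*0!*2!) = 1/12
Σ = 1/12  ⇒  CG² = 288/7*(1/12)² = 2/7
CG = +√(2/7) = +0.534522

+0.534522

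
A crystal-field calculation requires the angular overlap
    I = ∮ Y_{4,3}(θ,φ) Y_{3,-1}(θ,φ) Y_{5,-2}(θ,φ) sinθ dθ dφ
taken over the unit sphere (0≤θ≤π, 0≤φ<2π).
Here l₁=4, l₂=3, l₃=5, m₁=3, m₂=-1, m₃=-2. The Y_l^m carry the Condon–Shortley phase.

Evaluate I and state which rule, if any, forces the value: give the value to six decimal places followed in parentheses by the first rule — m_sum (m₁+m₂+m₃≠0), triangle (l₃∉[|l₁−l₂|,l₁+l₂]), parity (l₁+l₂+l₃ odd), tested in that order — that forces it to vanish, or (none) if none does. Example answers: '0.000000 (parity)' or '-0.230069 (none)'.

Checks pass: Σm=0; 12 even; l₃=5∈[1,7].
(2·4+1)(2·3+1)(2·5+1) = 693
Δ: 2! 6! 4! / 13! → 1/180180
sum: t=0:+1/576 t=1:−1/144 t=2:+1/576 = -1/288
3j²(4 3 5; 0 0 0) = Δ·Π!·Σ² = 20/1001  (sign +1)
sum: t=0:+1/960 t=1:−1/4320 = 7/8640
3j²(4 3 5; 3 -1 -2) = Δ·Π!·Σ² = 343/12870  (sign -1)
combine: 4πI² = 693·20/1001·343/12870 = 686/1859
take √, sign -1: I = -0.17136315
No selection rule forces the value: the integral is nonzero (none).

-0.171363 (none)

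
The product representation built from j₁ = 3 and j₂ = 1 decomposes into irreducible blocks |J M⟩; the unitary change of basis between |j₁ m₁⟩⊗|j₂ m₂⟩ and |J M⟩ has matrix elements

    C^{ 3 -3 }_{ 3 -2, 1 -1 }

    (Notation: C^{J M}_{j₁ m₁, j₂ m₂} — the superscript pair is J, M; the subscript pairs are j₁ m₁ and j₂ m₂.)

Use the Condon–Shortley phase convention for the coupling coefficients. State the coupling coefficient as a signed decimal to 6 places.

+√(1/4) ≈ +0.500000

j₁+j₂−J=1  J+j₁−j₂=5  J−j₁+j₂=1  j₁+j₂+J+1=8
(j₁±m₁, j₂±m₂, J±M) = (1,5,0,2,0,6)
P² = 3600
sum k=0..0:
  [0] +1/120 = 1/120
S = 1/120
C² = P²·S² = 1/4 ; C = +0.500000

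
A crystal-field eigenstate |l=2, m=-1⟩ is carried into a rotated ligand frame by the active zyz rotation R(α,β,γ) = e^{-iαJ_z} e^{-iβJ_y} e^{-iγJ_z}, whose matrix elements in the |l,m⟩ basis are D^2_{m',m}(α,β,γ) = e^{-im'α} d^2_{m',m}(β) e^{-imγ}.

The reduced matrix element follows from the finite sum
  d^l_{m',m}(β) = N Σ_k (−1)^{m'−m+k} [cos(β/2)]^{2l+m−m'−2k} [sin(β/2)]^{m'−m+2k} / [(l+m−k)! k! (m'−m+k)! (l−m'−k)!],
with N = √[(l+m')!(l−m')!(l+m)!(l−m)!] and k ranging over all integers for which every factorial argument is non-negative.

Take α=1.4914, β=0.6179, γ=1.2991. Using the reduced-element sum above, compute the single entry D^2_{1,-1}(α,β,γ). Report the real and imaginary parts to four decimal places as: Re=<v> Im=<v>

Split into d^2_{1,-1}(β=0.6179) × two z-phases.
Half-angle: c=0.952653, s=0.304059. N=√(6·1·1·6)=6.000000
k: max(0,(-1)−(1))=0 … min(2+(-1),2−(1))=1
  k=0: (−1)^2·6.0000/(2)·0.9527^2·0.3041^2 = +0.251713
  k=1: (−1)^3·6.0000/(6)·0.9527^0·0.3041^4 = -0.008547
d^2_{1,-1}(0.6179) = +0.251713 -0.008547 = +0.243166
Attach z-rotation phases: D = e^{-i(1)(1.4914)}·(+0.243166)·e^{-i(-1)(1.2991)} = +0.238683-0.046473i

Re=0.2387 Im=-0.0465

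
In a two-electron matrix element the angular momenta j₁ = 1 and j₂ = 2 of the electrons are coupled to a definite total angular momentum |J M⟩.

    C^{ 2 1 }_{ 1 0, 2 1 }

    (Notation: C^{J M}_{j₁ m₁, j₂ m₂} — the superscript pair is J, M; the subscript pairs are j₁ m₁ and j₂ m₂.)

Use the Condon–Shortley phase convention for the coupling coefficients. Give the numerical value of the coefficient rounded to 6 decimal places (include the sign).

-0.408248  (= −√(1/6))

triangle: 1!·1!·3!/6! = 6/720
(j±m)!: 1!·1!·3!·1!·3!·1! = 36
prefactor² = (2J+1)·Δ·N² = 3/2
  k=0: +1/(0!·1!·1!·3!·0!·0!) = 1/6
  k=1: −1/(1!·0!·0!·2!·1!·1!) = -1/2
Σ = -1/3  ⇒  CG² = 3/2·(-1/3)² = 1/6
CG = −√(1/6) = -0.408248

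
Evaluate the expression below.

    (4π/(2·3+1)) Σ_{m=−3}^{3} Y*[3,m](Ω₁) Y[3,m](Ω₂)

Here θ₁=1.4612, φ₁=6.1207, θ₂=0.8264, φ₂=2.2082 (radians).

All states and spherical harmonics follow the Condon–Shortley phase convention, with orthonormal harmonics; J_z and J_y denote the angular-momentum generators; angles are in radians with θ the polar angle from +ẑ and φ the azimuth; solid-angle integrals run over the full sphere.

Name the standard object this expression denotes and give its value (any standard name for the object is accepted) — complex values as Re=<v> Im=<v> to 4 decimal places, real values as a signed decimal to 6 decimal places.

This sum is the spherical-harmonic addition theorem: it equals the Legendre polynomial P_l(cos γ) of the angle γ between the two directions.
Expand P_3 via completeness: Σ_{m} conj(Y_{3,m}) at Ω₁ times Y_{3,m} at Ω₂ —
  term(m=-3) = +0.045962-0.050143i   from Y*(Ω₁)=+0.362033-0.191923i, Y(Ω₂)=+0.156420-0.055581i
  term(m=-2) = +0.001199+0.041352i   from Y*(Ω₁)=+0.104664-0.035263i, Y(Ω₂)=-0.109257+0.358282i
  term(m=-1) = +0.066696+0.064791i   from Y*(Ω₁)=-0.298047+0.048859i, Y(Ω₂)=-0.183218-0.247419i
  term(m=+0) = +0.021385+0.000000i   from Y*(Ω₁)=-0.120009-0.000000i, Y(Ω₂)=-0.178195+0.000000i
  term(m=+1) = +0.066696-0.064791i   from Y*(Ω₁)=+0.298047+0.048859i, Y(Ω₂)=+0.183218-0.247419i
  term(m=+2) = +0.001199-0.041352i   from Y*(Ω₁)=+0.104664+0.035263i, Y(Ω₂)=-0.109257-0.358282i
  term(m=+3) = +0.045962+0.050143i   from Y*(Ω₁)=-0.362033-0.191923i, Y(Ω₂)=-0.156420-0.055581i
Total Σ_m = +0.249099+0.000000i. Multiply by 1.795196: +0.447182+0.000000i. P_3(cos γ) = 0.447182

Legendre polynomial (addition theorem), +0.447182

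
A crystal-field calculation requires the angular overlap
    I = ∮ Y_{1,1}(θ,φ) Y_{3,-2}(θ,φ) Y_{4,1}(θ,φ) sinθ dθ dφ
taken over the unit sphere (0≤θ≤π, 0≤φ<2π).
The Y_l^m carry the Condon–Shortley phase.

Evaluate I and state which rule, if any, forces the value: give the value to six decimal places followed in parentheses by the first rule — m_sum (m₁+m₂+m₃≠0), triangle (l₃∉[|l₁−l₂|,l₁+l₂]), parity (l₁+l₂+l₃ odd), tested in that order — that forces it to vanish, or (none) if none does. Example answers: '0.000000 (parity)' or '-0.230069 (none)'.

Checks pass: Σm=0; 8 even; l₃=4∈[2,4].
(2·1+1)(2·3+1)(2·4+1) = 189
Δ: 0! 2! 6! / 9! → 1/252
sum: t=0:+1/36 = 1/36
3j²(1 3 4; 0 0 0) = Δ·Π!·Σ² = 4/63  (sign +1)
sum: t=0:+1/240 = 1/240
3j²(1 3 4; 1 -2 1) = Δ·Π!·Σ² = 1/84  (sign -1)
combine: 4πI² = 189·4/63·1/84 = 1/7
take √, sign -1: I = -0.10662181
No selection rule forces the value: the integral is nonzero (none).

-0.106622 (none)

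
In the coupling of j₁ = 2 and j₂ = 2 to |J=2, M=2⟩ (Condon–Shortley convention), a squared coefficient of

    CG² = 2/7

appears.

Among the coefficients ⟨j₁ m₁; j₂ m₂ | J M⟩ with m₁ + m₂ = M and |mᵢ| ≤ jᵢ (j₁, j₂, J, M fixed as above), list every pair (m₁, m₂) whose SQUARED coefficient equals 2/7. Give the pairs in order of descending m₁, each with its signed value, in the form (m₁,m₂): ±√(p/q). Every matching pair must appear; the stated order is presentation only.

Admissible pairs with m₁+m₂ = M = 2: (0,2), (1,1), (2,0)
  (m₁,m₂)=(2,0): CG² = 2/7, CG = +√(2/7)   ← matches the target
  (m₁,m₂)=(1,1): CG² = 3/7, CG = −√(3/7)
  (m₁,m₂)=(0,2): CG² = 2/7, CG = +√(2/7)   ← matches the target
Pairs with CG² = 2/7: (2,0): +√(2/7); (0,2): +√(2/7)

(2,0): +√(2/7); (0,2): +√(2/7)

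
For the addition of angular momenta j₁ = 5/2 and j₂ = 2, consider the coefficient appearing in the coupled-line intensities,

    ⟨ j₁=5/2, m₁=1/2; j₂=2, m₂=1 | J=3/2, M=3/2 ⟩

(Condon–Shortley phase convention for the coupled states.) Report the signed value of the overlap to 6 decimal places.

√[4·3!2!1!/7! · 3!2!3!1!3!0!] = √(144/35)
  +(−1)^2/∏(2,1,0,1,2,0)! = 1/4  (running 1/4)
⟨..|..⟩ = √(144/35)·(1/4) = +0.507093

+√(9/35) = +0.507093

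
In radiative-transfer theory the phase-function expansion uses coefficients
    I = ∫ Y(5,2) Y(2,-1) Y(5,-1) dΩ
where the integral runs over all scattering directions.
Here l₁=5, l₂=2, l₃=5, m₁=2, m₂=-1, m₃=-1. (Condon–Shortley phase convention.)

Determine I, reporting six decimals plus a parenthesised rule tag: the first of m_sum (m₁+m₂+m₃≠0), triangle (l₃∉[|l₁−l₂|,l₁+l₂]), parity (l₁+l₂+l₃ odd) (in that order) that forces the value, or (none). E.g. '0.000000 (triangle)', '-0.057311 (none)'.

Checks pass: Σm=0; 12 even; l₃=5∈[3,7].
(2·5+1)(2·2+1)(2·5+1) = 605
Δ: 2! 8! 2! / 13! → 1/38610
sum: t=0:+1/2880 t=1:−1/576 t=2:+1/2880 = -1/960
3j²(5 2 5; 0 0 0) = Δ·Π!·Σ² = 10/429  (sign +1)
sum: t=0:+1/1440 t=1:−1/2880 = 1/2880
3j²(5 2 5; 2 -1 -1) = Δ·Π!·Σ² = 7/715  (sign +1)
combine: 4πI² = 605·10/429·7/715 = 70/507
take √, sign +1: I = 0.10481902
No selection rule forces the value: the integral is nonzero (none).

0.104819 (none)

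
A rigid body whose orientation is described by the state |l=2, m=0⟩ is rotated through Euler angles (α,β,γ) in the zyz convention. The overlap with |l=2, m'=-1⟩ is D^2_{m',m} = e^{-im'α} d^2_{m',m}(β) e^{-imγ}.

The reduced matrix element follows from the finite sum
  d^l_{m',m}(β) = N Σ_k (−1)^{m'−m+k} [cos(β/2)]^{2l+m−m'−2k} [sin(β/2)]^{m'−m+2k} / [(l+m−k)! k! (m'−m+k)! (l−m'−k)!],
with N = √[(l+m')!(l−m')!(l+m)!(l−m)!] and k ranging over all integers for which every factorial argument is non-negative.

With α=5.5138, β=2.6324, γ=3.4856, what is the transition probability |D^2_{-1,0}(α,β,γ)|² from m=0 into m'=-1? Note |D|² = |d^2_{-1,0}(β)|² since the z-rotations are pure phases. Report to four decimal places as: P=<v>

P=0.2717

Split into d^2_{-1,0}(β=2.6324) × two z-phases.
Half-angle: c=0.251855, s=0.967765. N=√(1·6·2·2)=4.898979
k∈{1,2} keeps every argument non-negative
  k=1: (−1)^0·4.8990/(2)·0.2519^3·0.9678^1 = +0.037870
  k=2: (−1)^1·4.8990/(2)·0.2519^1·0.9678^3 = -0.559159
d^2_{-1,0}(2.6324) = +0.037870 -0.559159 = -0.521289
|D^2_{-1,0}|² = |d^2_{-1,0}(β)|² = (-0.521289)² = 0.271743 (the z-rotation phases have unit modulus)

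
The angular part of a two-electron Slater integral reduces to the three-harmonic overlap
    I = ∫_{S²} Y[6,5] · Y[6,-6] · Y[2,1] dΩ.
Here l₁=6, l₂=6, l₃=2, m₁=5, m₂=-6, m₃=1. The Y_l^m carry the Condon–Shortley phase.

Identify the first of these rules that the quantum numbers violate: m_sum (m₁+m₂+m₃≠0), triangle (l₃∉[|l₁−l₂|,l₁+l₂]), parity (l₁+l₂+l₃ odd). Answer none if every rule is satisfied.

none

m₁+m₂+m₃ = 5 − 6 + 1 = 0  ✓
triangle: |6−6|=0 ≤ l₃=2 ≤ 6+6=12  ✓
parity: l₁+l₂+l₃ = 14 is even  ✓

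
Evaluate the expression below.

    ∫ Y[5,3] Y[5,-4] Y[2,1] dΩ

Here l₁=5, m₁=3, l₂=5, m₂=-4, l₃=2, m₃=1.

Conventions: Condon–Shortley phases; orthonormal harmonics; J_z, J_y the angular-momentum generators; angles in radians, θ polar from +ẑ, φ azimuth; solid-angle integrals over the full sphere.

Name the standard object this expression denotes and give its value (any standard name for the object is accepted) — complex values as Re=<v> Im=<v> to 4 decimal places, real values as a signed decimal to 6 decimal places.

This is a Gaunt coefficient — the integral of a triple product of spherical harmonics over the sphere.
Checks pass: Σm=0; 12 even; l₃=2∈[0,10].
(2·5+1)(2·5+1)(2·2+1) = 605
Δ: 8! 2! 2! / 13! → 1/38610
sum: t=3:−1/2880 t=4:+1/576 t=5:−1/2880 = 1/960
3j²(5 5 2; 0 0 0) = Δ·Π!·Σ² = 10/429  (sign +1)
sum: t=0:+1/80640 t=1:−1/10080 = -1/11520
3j²(5 5 2; 3 -4 1) = Δ·Π!·Σ² = 49/1430  (sign +1)
combine: 4πI² = 605·10/429·49/1430 = 245/507
take √, sign +1: I = 0.19609844

Gaunt coefficient, +0.196098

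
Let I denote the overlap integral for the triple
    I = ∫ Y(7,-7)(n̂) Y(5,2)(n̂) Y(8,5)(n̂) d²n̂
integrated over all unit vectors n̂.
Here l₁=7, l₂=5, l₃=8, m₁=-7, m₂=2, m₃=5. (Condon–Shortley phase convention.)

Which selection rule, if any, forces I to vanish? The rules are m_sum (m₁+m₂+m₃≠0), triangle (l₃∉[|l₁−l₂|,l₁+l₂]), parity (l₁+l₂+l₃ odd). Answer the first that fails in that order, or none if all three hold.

none

Σmᵢ = 0  ✓
l₃∈[|l₁−l₂|,l₁+l₂]=[2,12], have l₃=8  ✓
Σlᵢ = 20 ⇒ even  ✓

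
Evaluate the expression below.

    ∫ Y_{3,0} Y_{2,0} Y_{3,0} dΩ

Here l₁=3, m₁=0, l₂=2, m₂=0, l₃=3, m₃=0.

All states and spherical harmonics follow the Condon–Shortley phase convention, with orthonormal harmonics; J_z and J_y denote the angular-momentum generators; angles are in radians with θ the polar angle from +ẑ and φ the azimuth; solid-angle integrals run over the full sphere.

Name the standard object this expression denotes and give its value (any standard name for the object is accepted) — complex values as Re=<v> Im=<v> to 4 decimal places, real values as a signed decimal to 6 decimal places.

Gaunt coefficient, +0.168209

This is a Gaunt coefficient — the integral of a triple product of spherical harmonics over the sphere.
m-sum 0 ✓  L=8 even ✓  1≤3≤5 ✓
Π(2lᵢ+1) = 7×5×7 = 245
triangle coeff Δ(3,2,3) = 1/3780
Σ_t [0,2]: t=0:+1/24 t=1:−1/4 t=2:+1/24 = -1/6
(3j)²=4/105 [(3 2 3; 0 0 0)], sign=+1
(m-triple is (0,0,0) — same symbol as above.)
⇒ 4πI² = 16/45
I = (+1)√(16/45/(4π)) = 0.16820883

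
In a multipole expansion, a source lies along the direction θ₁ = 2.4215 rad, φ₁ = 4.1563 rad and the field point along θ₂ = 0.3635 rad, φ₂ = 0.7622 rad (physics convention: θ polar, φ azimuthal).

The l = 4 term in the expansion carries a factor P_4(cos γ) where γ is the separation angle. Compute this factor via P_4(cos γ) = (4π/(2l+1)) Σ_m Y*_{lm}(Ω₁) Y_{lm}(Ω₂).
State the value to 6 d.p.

0.401916

Summing Y*_{l m}(θ₁,φ₁)·Y_{l m}(θ₂,φ₂) over m ∈ [−4, 4]; prefactor 4π/(2·4+1) = 1.396263:
  term(m=-4) = +0.000315+0.000501i   from Y*(Ω₁)=-0.050886-0.066445i, Y(Ω₂)=-0.007041-0.000655i
  term(m=-3) = +0.010309+0.009750i   from Y*(Ω₁)=-0.268564+0.026260i, Y(Ω₂)=-0.034506-0.039677i
  term(m=-2) = +0.081404+0.045003i   from Y*(Ω₁)=-0.190369+0.385573i, Y(Ω₂)=+0.010032-0.216077i
  term(m=-1) = +0.106304+0.027428i   from Y*(Ω₁)=+0.118333+0.190395i, Y(Ω₂)=+0.354237-0.338171i
  term(m=+0) = -0.108812-0.000000i   from Y*(Ω₁)=-0.293658-0.000000i, Y(Ω₂)=+0.370541+0.000000i
  term(m=+1) = +0.106304-0.027428i   from Y*(Ω₁)=-0.118333+0.190395i, Y(Ω₂)=-0.354237-0.338171i
  term(m=+2) = +0.081404-0.045003i   from Y*(Ω₁)=-0.190369-0.385573i, Y(Ω₂)=+0.010032+0.216077i
  term(m=+3) = +0.010309-0.009750i   from Y*(Ω₁)=+0.268564+0.026260i, Y(Ω₂)=+0.034506-0.039677i
  term(m=+4) = +0.000315-0.000501i   from Y*(Ω₁)=-0.050886+0.066445i, Y(Ω₂)=-0.007041+0.000655i
Accumulated sum +0.287851-0.000000i; after 4π/(2l+1) scaling, +0.401916-0.000000i ⇒ P_4 = 0.401916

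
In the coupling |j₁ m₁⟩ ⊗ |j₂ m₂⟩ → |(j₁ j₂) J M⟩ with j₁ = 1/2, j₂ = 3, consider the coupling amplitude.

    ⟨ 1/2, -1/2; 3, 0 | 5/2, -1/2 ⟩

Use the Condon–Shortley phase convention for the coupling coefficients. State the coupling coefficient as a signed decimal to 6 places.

triangle: 1!·0!·5!/7! = 120/5040
(j±m)!: 0!·1!·3!·3!·2!·3! = 432
prefactor² = (2J+1)·Δ·N² = 432/7
  k=1: −1/(1!·0!·0!·2!·0!·3!) = -1/12
Σ = -1/12  ⇒  CG² = 432/7·(-1/12)² = 3/7
CG = −√(3/7) = -0.654654

-0.654654  (= −√(3/7))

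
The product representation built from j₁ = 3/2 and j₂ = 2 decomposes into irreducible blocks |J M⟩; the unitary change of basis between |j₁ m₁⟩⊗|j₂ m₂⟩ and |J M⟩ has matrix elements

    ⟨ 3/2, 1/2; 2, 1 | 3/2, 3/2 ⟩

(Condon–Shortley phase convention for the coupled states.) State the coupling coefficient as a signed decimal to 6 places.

−√(2/5) = -0.632456

triangle: 2!·1!·2!/6! = 4/720
(j±m)!: 2!·1!·3!·1!·3!·0! = 72
prefactor² = (2J+1)·Δ·N² = 8/5
  k=1: −1/(1!·1!·0!·2!·1!·0!) = -1/2
Σ = -1/2  ⇒  CG² = 8/5·(-1/2)² = 2/5
CG = −√(2/5) = -0.632456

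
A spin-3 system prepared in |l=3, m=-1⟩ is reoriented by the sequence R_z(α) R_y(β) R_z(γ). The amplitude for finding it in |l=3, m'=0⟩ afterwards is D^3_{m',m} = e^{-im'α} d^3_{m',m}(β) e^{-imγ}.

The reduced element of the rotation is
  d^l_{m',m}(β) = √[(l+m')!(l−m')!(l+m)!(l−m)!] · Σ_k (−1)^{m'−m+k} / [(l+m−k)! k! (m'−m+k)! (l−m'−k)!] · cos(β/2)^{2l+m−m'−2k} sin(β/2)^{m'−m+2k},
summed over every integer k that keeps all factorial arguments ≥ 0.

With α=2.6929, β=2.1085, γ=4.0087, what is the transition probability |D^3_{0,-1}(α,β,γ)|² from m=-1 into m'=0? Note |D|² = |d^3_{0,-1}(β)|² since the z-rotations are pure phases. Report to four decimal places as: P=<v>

P=0.0134

First d^3_{0,-1}(β=2.1085), then the phase factors e^{-i(0)α} and e^{-i(-1)γ}:
With c≡cos(β/2)=0.493880 and s≡sin(β/2)=0.869530, N=[6·6·2·24]^{1/2}=41.569219
k: max(0,(-1)−(0))=0 … min(3+(-1),3−(0))=2
  k=0: (−1)^1·41.5692/(12)·0.4939^5·0.8695^1 = -0.088508
  k=1: (−1)^2·41.5692/(4)·0.4939^3·0.8695^3 = +0.823057
  k=2: (−1)^3·41.5692/(12)·0.4939^1·0.8695^5 = -0.850423
d^3_{0,-1}(2.1085) = -0.088508 +0.823057 -0.850423 = -0.115874
|D^3_{0,-1}|² = |d^3_{0,-1}(β)|² = (-0.115874)² = 0.013427 (the z-rotation phases have unit modulus)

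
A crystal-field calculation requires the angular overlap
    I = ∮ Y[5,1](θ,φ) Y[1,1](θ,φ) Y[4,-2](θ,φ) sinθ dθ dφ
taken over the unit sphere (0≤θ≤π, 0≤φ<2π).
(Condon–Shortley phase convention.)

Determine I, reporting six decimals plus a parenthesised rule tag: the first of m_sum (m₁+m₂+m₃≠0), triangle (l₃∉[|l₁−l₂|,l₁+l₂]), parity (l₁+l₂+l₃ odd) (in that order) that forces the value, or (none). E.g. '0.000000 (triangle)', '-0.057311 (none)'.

-0.120286 (none)

Checks pass: Σm=0; 10 even; l₃=4∈[4,6].
(2·5+1)(2·1+1)(2·4+1) = 297
Δ: 2! 8! 0! / 11! → 1/495
sum: t=1:−1/576 = -1/576
3j²(5 1 4; 0 0 0) = Δ·Π!·Σ² = 5/99  (sign -1)
sum: t=2:+1/2880 = 1/2880
3j²(5 1 4; 1 1 -2) = Δ·Π!·Σ² = 2/165  (sign +1)
combine: 4πI² = 297·5/99·2/165 = 2/11
take √, sign -1: I = -0.12028562
No selection rule forces the value: the integral is nonzero (none).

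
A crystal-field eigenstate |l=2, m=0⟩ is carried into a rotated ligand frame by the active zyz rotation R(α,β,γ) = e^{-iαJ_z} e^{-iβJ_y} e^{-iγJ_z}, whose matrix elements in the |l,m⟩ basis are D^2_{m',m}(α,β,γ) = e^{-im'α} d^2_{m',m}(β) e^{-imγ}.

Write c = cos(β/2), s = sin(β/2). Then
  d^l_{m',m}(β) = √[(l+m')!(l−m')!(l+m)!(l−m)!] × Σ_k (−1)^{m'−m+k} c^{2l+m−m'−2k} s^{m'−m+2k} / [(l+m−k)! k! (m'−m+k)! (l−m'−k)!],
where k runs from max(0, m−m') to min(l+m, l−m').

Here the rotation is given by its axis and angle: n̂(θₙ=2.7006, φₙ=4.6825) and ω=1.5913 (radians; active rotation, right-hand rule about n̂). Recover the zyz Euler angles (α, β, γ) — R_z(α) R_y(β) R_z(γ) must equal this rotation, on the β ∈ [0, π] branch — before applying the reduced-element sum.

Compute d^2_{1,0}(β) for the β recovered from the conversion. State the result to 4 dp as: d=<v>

Axis–angle → zyz. n̂ = (sinθₙcosφₙ, sinθₙsinφₙ, cosθₙ) = (-0.012756, -0.426647, -0.904328), ω = 1.5913.
R = I cosω + sinω [n̂]ₓ + (1−cosω) n̂n̂ᵀ gives
  R = [-0.020336, +0.909692, -0.414785; -0.898585, +0.165257, +0.406492; +0.438329, +0.380986, +0.814075]
β = atan2(√(R₁₃²+R₂₃²), R₃₃) = 0.619662; α = atan2(R₂₃, R₁₃) mod 2π = 2.366292; γ = atan2(R₃₂, −R₃₁) mod 2π = 2.426070
d^2_{1,0}(β=0.6197) via the finite sum:
c=cos(0.619662/2)=0.952385, s=sin(0.619662/2)=0.304898; N=√[6·1·2·2]=4.898979
The bounds max(0,m−m')=0 and min(l+m,l−m')=1 give 2 terms
  k=0: (−1)^1·4.8990/(2)·0.9524^3·0.3049^1 = -0.645160
  k=1: (−1)^2·4.8990/(2)·0.9524^1·0.3049^3 = +0.066123
d^2_{1,0}(0.6197) = -0.645160 +0.066123 = -0.579038

d=-0.5790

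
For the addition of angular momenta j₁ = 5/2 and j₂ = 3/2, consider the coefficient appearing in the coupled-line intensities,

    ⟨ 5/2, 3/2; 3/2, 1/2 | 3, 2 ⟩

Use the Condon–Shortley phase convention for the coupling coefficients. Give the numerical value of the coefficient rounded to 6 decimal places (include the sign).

+0.288675  (= +√(1/12))

triangle: 1!×4!×2!/8! = 48/40320
(j±m)!: 4!×1!×2!×1!×5!×1! = 5760
prefactor² = (2J+1)×Δ×N² = 48
  k=0: +1/(0!×1!×1!×2!×3!×0!) = 1/12
  k=1: −1/(1!×0!×0!×1!×4!×1!) = -1/24
Σ = 1/24  ⇒  CG² = 48×(1/24)² = 1/12
CG = +√(1/12) = +0.288675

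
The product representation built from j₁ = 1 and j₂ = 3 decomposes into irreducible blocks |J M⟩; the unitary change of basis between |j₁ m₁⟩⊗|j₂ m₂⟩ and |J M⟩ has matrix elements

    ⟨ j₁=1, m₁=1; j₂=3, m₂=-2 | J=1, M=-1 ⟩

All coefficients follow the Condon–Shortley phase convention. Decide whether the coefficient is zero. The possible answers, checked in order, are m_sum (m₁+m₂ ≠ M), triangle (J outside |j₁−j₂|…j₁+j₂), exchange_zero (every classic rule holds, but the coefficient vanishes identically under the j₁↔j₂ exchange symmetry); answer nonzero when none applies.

triangle

m-sum: m₁+m₂ = 1+(-2) = -1, M = -1  ✓
triangle: need |j₁−j₂| ≤ J ≤ j₁+j₂, i.e. J ∈ [2, 4]; J = 1 is outside ✗ ⇒ coefficient is 0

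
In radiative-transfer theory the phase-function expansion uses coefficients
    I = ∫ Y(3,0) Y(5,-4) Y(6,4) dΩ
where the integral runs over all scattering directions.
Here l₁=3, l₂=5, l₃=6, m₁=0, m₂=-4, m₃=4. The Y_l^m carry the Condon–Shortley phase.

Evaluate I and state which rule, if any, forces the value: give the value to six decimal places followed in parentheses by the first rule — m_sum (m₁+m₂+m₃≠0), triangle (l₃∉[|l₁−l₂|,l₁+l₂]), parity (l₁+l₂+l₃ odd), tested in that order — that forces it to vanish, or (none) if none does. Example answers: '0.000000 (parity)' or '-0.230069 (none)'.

m-sum 0 ✓  L=14 even ✓  2≤6≤8 ✓
Π(2lᵢ+1) = 7×11×13 = 1001
triangle coeff Δ(3,5,6) = 1/675675
Σ_t [0,2]: t=0:+1/8640 t=1:−1/2304 t=2:+1/8640 = -7/34560
(3j)²=7/429 [(3 5 6; 0 0 0)], sign=-1
Σ_t [0,1]: t=0:+1/60480 t=1:−1/161280 = 1/96768
(3j)²=15/1001 [(3 5 6; 0 -4 4)], sign=+1
⇒ 4πI² = 35/143
I = (-1)√(35/143/(4π)) = -0.13956004
No selection rule forces the value: the integral is nonzero (none).

-0.139560 (none)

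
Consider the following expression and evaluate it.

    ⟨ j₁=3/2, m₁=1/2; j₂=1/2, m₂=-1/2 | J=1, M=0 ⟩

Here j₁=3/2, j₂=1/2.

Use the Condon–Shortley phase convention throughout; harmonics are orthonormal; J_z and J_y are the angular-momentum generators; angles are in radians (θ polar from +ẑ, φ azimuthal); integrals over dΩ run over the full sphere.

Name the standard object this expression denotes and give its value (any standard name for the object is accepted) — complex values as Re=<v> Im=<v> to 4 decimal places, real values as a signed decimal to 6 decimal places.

Clebsch–Gordan coefficient, +√(1/2) ≈ +0.707107

This is a Clebsch–Gordan (vector-coupling) coefficient.
triangle: 1!×2!×0!/4! = 2/24
(j±m)!: 2!×1!×0!×1!×1!×1! = 2
prefactor² = (2J+1)×Δ×N² = 1/2
  k=0: +1/(0!×1!×1!×0!×1!×0!) = 1
Σ = 1  ⇒  CG² = 1/2×1² = 1/2
CG = +√(1/2) = +0.707107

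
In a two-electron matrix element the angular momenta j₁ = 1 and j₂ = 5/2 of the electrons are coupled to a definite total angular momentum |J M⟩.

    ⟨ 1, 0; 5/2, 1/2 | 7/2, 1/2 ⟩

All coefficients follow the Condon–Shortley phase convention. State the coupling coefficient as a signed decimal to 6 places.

+0.755929  (= +√(4/7))

√[8·0!2!5!/8! · 1!1!3!2!4!3!] = √(576/7)
  +(−1)^0/∏(0,0,1,3,1,2)! = 1/12  (running 1/12)
⟨..|..⟩ = √(576/7)·(1/12) = +0.755929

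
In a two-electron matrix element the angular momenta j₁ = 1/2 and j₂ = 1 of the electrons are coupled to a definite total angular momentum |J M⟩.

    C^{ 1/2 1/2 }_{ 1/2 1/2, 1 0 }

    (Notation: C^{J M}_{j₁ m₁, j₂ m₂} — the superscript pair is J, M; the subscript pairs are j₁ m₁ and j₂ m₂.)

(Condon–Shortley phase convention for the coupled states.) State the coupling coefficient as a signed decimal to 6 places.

+√(1/3) ≈ +0.577350

√[2·1!0!1!/3! · 1!0!1!1!1!0!] = √(1/3)
  +(−1)^0/∏(0,1,0,1,0,0)! = 1  (running 1)
⟨..|..⟩ = √(1/3)·(1) = +0.577350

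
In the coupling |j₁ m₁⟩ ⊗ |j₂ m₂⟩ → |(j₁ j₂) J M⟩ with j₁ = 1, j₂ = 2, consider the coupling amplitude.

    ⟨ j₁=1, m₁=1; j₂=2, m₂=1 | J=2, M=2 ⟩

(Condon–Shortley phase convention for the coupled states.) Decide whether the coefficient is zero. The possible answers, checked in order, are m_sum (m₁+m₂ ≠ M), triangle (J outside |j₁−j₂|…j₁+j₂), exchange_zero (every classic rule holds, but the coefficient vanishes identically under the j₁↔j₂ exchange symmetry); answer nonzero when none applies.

m-sum: m₁+m₂ = 1+1 = 2, M = 2  ✓
triangle: |j₁−j₂| = 1 ≤ J = 2 ≤ j₁+j₂ = 3  ✓
exchange: j₁≠j₂ or m₁≠m₂ — the exchange symmetry imposes no constraint here
value check: CG = +√(1/3) = +0.577350 ≠ 0

nonzero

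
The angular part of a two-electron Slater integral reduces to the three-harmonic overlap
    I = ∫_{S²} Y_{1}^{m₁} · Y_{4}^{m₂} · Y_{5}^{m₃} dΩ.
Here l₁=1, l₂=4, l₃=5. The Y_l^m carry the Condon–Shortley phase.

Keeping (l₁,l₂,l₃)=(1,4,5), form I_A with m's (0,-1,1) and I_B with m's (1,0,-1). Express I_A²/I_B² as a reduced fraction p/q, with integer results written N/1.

8/5

Shared (l₁,l₂,l₃)=(1,4,5): N and (l;000)² cancel in I_A²/I_B².
A: Δ = 0!·2!·8!/11! = 1/495; Racah Σ t=0..0: t=0:+1/720 = 1/720; ⇒ 3j(1 4 5; 0 -1 1)² = 8/165, sgn +1
B: Δ = 0!·2!·8!/11! = 1/495; Racah Σ t=0..0: t=0:+1/1152 = 1/1152; ⇒ 3j(1 4 5; 1 0 -1)² = 1/33, sgn +1
I_A²/I_B² = (8/165)/(1/33) = 8/5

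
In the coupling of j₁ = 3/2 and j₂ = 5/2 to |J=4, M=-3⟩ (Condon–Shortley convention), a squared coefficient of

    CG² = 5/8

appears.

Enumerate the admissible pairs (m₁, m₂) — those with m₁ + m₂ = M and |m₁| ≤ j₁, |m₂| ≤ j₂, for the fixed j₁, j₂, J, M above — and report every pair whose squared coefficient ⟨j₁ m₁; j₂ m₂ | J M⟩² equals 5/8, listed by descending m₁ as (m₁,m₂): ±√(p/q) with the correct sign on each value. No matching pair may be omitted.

Admissible pairs with m₁+m₂ = M = -3: (-3/2,-3/2), (-1/2,-5/2)
  (m₁,m₂)=(-1/2,-5/2): CG² = 3/8, CG = +√(3/8)
  (m₁,m₂)=(-3/2,-3/2): CG² = 5/8, CG = +√(5/8)   ← matches the target
Pairs with CG² = 5/8: (-3/2,-3/2): +√(5/8)

(-3/2,-3/2): +√(5/8)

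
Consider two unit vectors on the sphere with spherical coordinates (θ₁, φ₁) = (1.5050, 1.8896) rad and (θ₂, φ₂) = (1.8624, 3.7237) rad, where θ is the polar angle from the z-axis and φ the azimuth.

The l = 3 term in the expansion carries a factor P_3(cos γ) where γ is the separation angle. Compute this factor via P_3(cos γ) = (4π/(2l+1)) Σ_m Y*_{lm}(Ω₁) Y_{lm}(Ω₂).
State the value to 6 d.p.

0.353538

Expand P_3 via completeness: Σ_{m} conj(Y_{3,m}) at Ω₁ times Y_{3,m} at Ω₂ —
  term(m=-3) = +0.107933+0.106963i   from Y*(Ω₁)=+0.338717-0.238953i, Y(Ω₂)=+0.064015+0.360950i
  term(m=-2) = +0.015589-0.009063i   from Y*(Ω₁)=-0.053759-0.039826i, Y(Ω₂)=-0.106590+0.247554i
  term(m=-1) = -0.014914-0.055328i   from Y*(Ω₁)=+0.098891-0.299612i, Y(Ω₂)=+0.151709-0.099853i
  term(m=+0) = -0.020280-0.000000i   from Y*(Ω₁)=-0.073077-0.000000i, Y(Ω₂)=+0.277517+0.000000i
  term(m=+1) = -0.014914+0.055328i   from Y*(Ω₁)=-0.098891-0.299612i, Y(Ω₂)=-0.151709-0.099853i
  term(m=+2) = +0.015589+0.009063i   from Y*(Ω₁)=-0.053759+0.039826i, Y(Ω₂)=-0.106590-0.247554i
  term(m=+3) = +0.107933-0.106963i   from Y*(Ω₁)=-0.338717-0.238953i, Y(Ω₂)=-0.064015+0.360950i
Total Σ_m = +0.196936+0.000000i. Multiply by 1.795196: +0.353538+0.000000i. P_3(cos γ) = 0.353538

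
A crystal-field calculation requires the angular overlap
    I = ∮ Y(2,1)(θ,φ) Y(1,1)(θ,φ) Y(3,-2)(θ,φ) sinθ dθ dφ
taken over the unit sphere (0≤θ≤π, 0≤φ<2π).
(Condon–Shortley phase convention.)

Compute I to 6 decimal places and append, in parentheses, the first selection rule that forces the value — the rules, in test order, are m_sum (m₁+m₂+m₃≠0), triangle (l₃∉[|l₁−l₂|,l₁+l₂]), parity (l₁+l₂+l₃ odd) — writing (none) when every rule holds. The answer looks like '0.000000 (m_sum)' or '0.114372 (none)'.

0.261169 (none)

Rules hold: Σm=0, L=6 even, 1≤3≤3.
N = 5·3·7 = 105
Δ = 0!·4!·2!/7! = 1/105
Racah Σ t=0..0: t=0:+1/4 = 1/4
⇒ 3j(2 1 3; 0 0 0)² = 3/35, sgn -1
Racah Σ t=0..0: t=0:+1/12 = 1/12
⇒ 3j(2 1 3; 1 1 -2)² = 2/21, sgn -1
4πI² = N·(3j₀)²·(3jₘ)² = 6/7
I = +1·√(0.857143/4π) = 0.26116903
No selection rule forces the value: the integral is nonzero (none).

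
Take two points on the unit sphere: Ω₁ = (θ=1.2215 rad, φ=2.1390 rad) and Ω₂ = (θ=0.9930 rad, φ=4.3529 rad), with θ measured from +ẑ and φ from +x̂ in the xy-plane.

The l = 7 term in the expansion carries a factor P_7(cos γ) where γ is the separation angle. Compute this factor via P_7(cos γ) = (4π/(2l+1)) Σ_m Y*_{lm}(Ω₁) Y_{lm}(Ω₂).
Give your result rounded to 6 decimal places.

0.244934

Summing Y*_{l m}(θ₁,φ₁)·Y_{l m}(θ₂,φ₂) over m ∈ [−7, 7]; prefactor 4π/(2·7+1) = 0.837758:
  m=-7: Y*=(-0.239866, 0.216814)  Y=(0.084691, 0.117343)  product (-0.045756, -0.009784)
  m=-6: Y*=(0.424961, 0.116527)  Y=(0.195289, -0.294120)  product (0.117263, -0.102233)
  m=-5: Y*=(-0.041584, -0.134155)  Y=(-0.424414, -0.097874)  product (0.004518, 0.061007)
  m=-4: Y*=(0.186764, -0.220828)  Y=(0.022951, 0.171757)  product (0.042215, 0.027010)
  m=-3: Y*=(-0.251819, -0.033900)  Y=(-0.227101, 0.121813)  product (0.061318, -0.022976)
  m=-2: Y*=(-0.081132, -0.174876)  Y=(0.229607, 0.200966)  product (0.016515, -0.056457)
  m=-1: Y*=(-0.152137, 0.238296)  Y=(-0.049140, 0.130754)  product (-0.023682, -0.031602)
  m=+0: Y*=(-0.161784, -0.000000)  Y=(0.323976, 0.000000)  product (-0.052414, -0.000000)
  m=+1: Y*=(0.152137, 0.238296)  Y=(0.049140, 0.130754)  product (-0.023682, 0.031602)
  m=+2: Y*=(-0.081132, 0.174876)  Y=(0.229607, -0.200966)  product (0.016515, 0.056457)
  m=+3: Y*=(0.251819, -0.033900)  Y=(0.227101, 0.121813)  product (0.061318, 0.022976)
  m=+4: Y*=(0.186764, 0.220828)  Y=(0.022951, -0.171757)  product (0.042215, -0.027010)
  m=+5: Y*=(0.041584, -0.134155)  Y=(0.424414, -0.097874)  product (0.004518, -0.061007)
  m=+6: Y*=(0.424961, -0.116527)  Y=(0.195289, 0.294120)  product (0.117263, 0.102233)
  m=+7: Y*=(0.239866, 0.216814)  Y=(-0.084691, 0.117343)  product (-0.045756, 0.009784)
Accumulated sum (0.292369, -0.000000); after 4π/(2l+1) scaling, (0.244934, -0.000000) ⇒ P_7 = 0.244934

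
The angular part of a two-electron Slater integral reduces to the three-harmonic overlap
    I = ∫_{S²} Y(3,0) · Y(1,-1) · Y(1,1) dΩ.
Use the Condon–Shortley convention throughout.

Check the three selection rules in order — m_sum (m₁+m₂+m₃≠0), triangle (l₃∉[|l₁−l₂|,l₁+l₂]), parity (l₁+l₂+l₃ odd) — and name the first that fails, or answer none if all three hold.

triangle

Σmᵢ = 0  ✓
l₃∈[|l₁−l₂|,l₁+l₂]=[2,4] required, l₃=1 fails  ✗
Σlᵢ = 5 ⇒ odd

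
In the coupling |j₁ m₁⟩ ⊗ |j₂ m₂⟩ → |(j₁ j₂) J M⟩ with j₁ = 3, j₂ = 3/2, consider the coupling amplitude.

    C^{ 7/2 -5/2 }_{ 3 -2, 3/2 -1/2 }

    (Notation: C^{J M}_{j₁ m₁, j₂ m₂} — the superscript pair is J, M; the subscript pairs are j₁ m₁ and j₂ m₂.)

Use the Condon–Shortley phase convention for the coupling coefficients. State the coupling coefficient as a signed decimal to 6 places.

-0.377964

triangle: 1!×5!×2!/9! = 240/362880
(j±m)!: 1!×5!×1!×2!×1!×6! = 172800
prefactor² = (2J+1)×Δ×N² = 6400/7
  k=0: +1/(0!×1!×5!×1!×0!×1!) = 1/120
  k=1: −1/(1!×0!×4!×0!×1!×2!) = -1/48
Σ = -1/80  ⇒  CG² = 6400/7×(-1/80)² = 1/7
CG = −√(1/7) = -0.377964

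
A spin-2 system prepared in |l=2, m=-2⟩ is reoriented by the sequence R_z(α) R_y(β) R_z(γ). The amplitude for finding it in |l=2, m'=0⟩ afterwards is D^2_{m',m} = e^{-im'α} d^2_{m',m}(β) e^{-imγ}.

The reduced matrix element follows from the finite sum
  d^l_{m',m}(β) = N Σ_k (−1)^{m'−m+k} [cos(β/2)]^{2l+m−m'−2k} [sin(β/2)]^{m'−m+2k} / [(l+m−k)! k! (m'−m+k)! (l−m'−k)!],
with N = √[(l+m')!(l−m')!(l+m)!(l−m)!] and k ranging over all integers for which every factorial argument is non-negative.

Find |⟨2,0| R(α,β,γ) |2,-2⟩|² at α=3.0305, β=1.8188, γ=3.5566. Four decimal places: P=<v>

P=0.3312

First d^2_{0,-2}(β=1.8188), then the phase factors e^{-i(0)α} and e^{-i(-2)γ}:
With c≡cos(β/2)=0.614219 and s≡sin(β/2)=0.789135, N=[2·2·1·24]^{1/2}=9.797959
Admissible k: 0..0 (factorial args all ≥0)
  k=0: (−1)^2·9.7980/(4)·0.6142^2·0.7891^2 = +0.575474
d^2_{0,-2}(1.8188) = +0.575474
|D^2_{0,-2}|² = |d^2_{0,-2}(β)|² = (+0.575474)² = 0.331170 (the z-rotation phases have unit modulus)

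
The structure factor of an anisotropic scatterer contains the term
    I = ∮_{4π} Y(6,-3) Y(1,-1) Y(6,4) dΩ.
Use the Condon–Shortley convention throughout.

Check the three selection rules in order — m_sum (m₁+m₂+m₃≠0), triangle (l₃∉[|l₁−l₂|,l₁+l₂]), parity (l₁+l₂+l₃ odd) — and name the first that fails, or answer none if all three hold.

m₁+m₂+m₃ = -3 − 1 + 4 = 0  ✓
triangle: |6−1|=5 ≤ l₃=6 ≤ 6+1=7  ✓
parity: l₁+l₂+l₃ = 13 is odd  ✗

parity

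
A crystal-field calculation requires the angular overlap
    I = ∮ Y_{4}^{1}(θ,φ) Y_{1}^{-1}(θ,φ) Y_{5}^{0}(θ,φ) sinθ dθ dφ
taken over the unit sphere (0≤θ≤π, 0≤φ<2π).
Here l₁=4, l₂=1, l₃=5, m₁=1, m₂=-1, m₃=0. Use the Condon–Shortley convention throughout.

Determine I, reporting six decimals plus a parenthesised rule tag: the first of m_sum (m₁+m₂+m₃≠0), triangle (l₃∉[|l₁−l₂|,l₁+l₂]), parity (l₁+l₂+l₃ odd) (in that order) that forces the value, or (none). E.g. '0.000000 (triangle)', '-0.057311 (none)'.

m-sum 0 ✓  L=10 even ✓  3≤5≤5 ✓
Π(2lᵢ+1) = 9×3×11 = 297
triangle coeff Δ(4,1,5) = 1/495
Σ_t [0,0]: t=0:+1/576 = 1/576
(3j)²=5/99 [(4 1 5; 0 0 0)], sign=-1
Σ_t [0,0]: t=0:+1/1440 = 1/1440
(3j)²=2/99 [(4 1 5; 1 -1 0)], sign=-1
⇒ 4πI² = 10/33
I = (+1)√(10/33/(4π)) = 0.15528807
No selection rule forces the value: the integral is nonzero (none).

0.155288 (none)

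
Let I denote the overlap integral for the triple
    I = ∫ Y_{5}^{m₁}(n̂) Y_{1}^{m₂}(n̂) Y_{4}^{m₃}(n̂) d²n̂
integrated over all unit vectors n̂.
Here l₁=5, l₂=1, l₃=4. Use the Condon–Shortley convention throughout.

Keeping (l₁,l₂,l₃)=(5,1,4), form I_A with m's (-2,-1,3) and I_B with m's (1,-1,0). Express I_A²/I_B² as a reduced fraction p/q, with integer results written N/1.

1/5

Shared (l₁,l₂,l₃)=(5,1,4): N and (l;000)² cancel in I_A²/I_B².
A: Δ = 2!·8!·0!/11! = 1/495; Racah Σ t=0..0: t=0:+1/10080 = 1/10080; ⇒ 3j(5 1 4; -2 -1 3)² = 1/165, sgn -1
B: Δ = 2!·8!·0!/11! = 1/495; Racah Σ t=0..0: t=0:+1/1152 = 1/1152; ⇒ 3j(5 1 4; 1 -1 0)² = 1/33, sgn +1
I_A²/I_B² = (1/165)/(1/33) = 1/5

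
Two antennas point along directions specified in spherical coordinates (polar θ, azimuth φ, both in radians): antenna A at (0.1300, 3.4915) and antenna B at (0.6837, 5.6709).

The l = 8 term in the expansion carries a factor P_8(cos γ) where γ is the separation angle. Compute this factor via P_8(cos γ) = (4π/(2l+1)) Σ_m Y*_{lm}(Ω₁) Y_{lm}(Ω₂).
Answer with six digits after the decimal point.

0.273369

Expand P_8 via completeness: Σ_{m} conj(Y_{8,m}) at Ω₁ times Y_{8,m} at Ω₂ —
  term(m=-8) = 0.00000 + 0.00000j   from Y*(Ω₁)=-0.00000 + 0.00000j, Y(Ω₂)=0.00241 - 0.01284j
  term(m=-7) = -0.00000 - 0.00000j   from Y*(Ω₁)=0.00000 - 0.00000j, Y(Ω₂)=-0.02652 - 0.05839j
  term(m=-6) = 0.00000 - 0.00000j   from Y*(Ω₁)=-0.00001 + 0.00002j, Y(Ω₂)=-0.16515 - 0.09723j
  term(m=-5) = -0.00001 + 0.00013j   from Y*(Ω₁)=0.00006 - 0.00034j, Y(Ω₂)=-0.38009 + 0.03054j
  term(m=-4) = -0.00133 - 0.00113j   from Y*(Ω₁)=0.00062 + 0.00360j, Y(Ω₂)=-0.36694 + 0.30436j
  term(m=-3) = 0.00689 - 0.00180j   from Y*(Ω₁)=-0.01422 - 0.02477j, Y(Ω₂)=-0.06555 + 0.24054j
  term(m=-2) = 0.01249 - 0.03385j   from Y*(Ω₁)=0.12075 + 0.10167j, Y(Ω₂)=-0.07757 - 0.21501j
  term(m=-1) = 0.11819 + 0.16961j   from Y*(Ω₁)=-0.51623 - 0.18838j, Y(Ω₂)=-0.30786 - 0.21622j
  term(m=+0) = 0.09733 + 0.00000j   from Y*(Ω₁)=0.83508 + 0.00000j, Y(Ω₂)=0.11655 + 0.00000j
  term(m=+1) = 0.11819 - 0.16961j   from Y*(Ω₁)=0.51623 - 0.18838j, Y(Ω₂)=0.30786 - 0.21622j
  term(m=+2) = 0.01249 + 0.03385j   from Y*(Ω₁)=0.12075 - 0.10167j, Y(Ω₂)=-0.07757 + 0.21501j
  term(m=+3) = 0.00689 + 0.00180j   from Y*(Ω₁)=0.01422 - 0.02477j, Y(Ω₂)=0.06555 + 0.24054j
  term(m=+4) = -0.00133 + 0.00113j   from Y*(Ω₁)=0.00062 - 0.00360j, Y(Ω₂)=-0.36694 - 0.30436j
  term(m=+5) = -0.00001 - 0.00013j   from Y*(Ω₁)=-0.00006 - 0.00034j, Y(Ω₂)=0.38009 + 0.03054j
  term(m=+6) = 0.00000 + 0.00000j   from Y*(Ω₁)=-0.00001 - 0.00002j, Y(Ω₂)=-0.16515 + 0.09723j
  term(m=+7) = -0.00000 + 0.00000j   from Y*(Ω₁)=-0.00000 - 0.00000j, Y(Ω₂)=0.02652 - 0.05839j
  term(m=+8) = 0.00000 - 0.00000j   from Y*(Ω₁)=-0.00000 - 0.00000j, Y(Ω₂)=0.00241 + 0.01284j
Σ over m = 0.36982 - 0.00000j; ×(4π/17) → 0.27337 - 0.00000j. Real part: 0.273369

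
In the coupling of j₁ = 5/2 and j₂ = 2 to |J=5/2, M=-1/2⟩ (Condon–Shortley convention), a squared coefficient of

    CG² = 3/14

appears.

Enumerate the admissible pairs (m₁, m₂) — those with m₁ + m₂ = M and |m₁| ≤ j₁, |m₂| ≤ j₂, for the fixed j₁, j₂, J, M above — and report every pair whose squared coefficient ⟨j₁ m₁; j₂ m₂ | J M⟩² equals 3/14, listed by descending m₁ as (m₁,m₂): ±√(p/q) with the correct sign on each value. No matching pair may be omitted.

(-5/2,2): +√(3/14)

Admissible pairs with m₁+m₂ = M = -1/2: (-5/2,2), (-3/2,1), (-1/2,0), (1/2,-1), (3/2,-2)
  (m₁,m₂)=(3/2,-2): CG² = 27/70, CG = +√(27/70)
  (m₁,m₂)=(1/2,-1): CG² = 0/1, CG = 0
  (m₁,m₂)=(-1/2,0): CG² = 8/35, CG = −√(8/35)
  (m₁,m₂)=(-3/2,1): CG² = 6/35, CG = +√(6/35)
  (m₁,m₂)=(-5/2,2): CG² = 3/14, CG = +√(3/14)   ← matches the target
Pairs with CG² = 3/14: (-5/2,2): +√(3/14)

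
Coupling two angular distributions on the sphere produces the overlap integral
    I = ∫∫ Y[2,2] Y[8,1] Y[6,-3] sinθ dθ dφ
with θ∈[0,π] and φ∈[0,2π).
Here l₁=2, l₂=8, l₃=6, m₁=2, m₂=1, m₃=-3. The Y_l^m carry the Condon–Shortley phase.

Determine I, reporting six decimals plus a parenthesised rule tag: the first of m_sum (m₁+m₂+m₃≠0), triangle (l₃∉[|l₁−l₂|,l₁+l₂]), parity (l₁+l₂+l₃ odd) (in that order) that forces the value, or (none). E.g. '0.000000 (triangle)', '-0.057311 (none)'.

m-sum 0 ✓  L=16 even ✓  6≤6≤10 ✓
Π(2lᵢ+1) = 5×17×13 = 1105
triangle coeff Δ(2,8,6) = 1/30940
Σ_t [2,2]: t=2:+1/2073600 = 1/2073600
(3j)²=28/1105 [(2 8 6; 0 0 0)], sign=+1
Σ_t [0,0]: t=0:+1/52254720 = 1/52254720
(3j)²=1/884 [(2 8 6; 2 1 -3)], sign=-1
⇒ 4πI² = 7/221
I = (-1)√(7/221/(4π)) = -0.05020511
No selection rule forces the value: the integral is nonzero (none).

-0.050205 (none)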